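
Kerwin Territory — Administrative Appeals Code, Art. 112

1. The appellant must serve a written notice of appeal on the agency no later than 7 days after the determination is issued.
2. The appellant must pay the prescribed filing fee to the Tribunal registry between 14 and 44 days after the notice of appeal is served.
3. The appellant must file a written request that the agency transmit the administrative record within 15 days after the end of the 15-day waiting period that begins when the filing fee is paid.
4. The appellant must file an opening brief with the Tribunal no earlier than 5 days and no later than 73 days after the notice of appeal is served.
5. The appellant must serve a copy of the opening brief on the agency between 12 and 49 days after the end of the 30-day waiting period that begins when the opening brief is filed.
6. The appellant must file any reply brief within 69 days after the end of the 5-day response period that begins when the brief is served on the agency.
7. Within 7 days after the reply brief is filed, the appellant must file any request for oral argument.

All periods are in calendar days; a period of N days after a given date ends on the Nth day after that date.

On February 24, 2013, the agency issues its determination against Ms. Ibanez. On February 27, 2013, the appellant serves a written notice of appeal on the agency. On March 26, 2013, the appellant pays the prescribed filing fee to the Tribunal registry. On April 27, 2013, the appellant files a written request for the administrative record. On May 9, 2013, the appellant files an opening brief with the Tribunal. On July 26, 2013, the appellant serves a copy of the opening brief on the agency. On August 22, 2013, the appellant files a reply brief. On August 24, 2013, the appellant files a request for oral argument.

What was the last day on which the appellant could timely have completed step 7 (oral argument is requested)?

Step 7 runs from August 22, 2013, when the reply brief is filed. 7 days after August 22, 2013 is August 29, 2013.

August 29, 2013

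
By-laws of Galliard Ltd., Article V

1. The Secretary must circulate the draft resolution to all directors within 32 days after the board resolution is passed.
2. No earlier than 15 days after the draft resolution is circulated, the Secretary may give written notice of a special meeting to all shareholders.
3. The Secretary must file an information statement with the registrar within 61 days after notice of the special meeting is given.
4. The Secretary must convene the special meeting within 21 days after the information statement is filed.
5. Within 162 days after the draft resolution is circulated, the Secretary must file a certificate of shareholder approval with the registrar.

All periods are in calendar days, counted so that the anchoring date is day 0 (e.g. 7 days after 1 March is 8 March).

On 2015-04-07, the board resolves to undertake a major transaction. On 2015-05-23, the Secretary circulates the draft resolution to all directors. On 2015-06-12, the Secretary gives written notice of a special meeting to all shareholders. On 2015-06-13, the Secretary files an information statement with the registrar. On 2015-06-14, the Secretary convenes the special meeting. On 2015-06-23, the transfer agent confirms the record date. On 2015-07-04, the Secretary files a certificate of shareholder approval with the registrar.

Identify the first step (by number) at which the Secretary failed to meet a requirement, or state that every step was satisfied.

Step 1

Step 1 — counting 32 days from 2015-04-07 (when the board resolution is passed) gives a deadline of 2015-05-09; not done until 2015-05-23, 14 days after the deadline.
The procedure was therefore not followed at step 1.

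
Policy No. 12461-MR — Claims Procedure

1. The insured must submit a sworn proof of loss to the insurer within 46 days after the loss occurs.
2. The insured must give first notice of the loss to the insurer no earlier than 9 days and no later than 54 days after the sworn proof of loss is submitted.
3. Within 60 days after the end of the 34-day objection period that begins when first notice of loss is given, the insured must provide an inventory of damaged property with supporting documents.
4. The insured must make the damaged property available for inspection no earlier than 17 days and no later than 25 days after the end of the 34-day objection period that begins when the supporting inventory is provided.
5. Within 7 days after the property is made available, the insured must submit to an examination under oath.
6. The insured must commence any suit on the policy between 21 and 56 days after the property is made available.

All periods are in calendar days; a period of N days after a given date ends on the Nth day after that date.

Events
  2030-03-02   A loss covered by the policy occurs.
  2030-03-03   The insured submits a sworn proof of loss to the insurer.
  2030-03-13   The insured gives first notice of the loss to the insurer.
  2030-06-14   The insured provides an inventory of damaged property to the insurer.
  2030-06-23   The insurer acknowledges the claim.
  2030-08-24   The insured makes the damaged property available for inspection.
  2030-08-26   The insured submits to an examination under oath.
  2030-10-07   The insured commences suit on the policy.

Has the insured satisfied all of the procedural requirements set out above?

(1) due by 2030-03-02 + 46 days = 2030-04-17; done 2030-03-03 — timely.
(2) the permitted window runs from 2030-03-03 + 9 = 2030-03-12 to 2030-03-03 + 54 = 2030-04-26; done 2030-03-13 — within the window.
(3) due by 2030-04-16 + 60 days = 2030-06-15; completed 2030-06-14, before the deadline.
(4) the permitted window runs from 2030-07-18 + 17 = 2030-08-04 to 2030-07-18 + 25 = 2030-08-12; done 2030-08-24 — 12 days after the window closed.
The analysis stops there.

No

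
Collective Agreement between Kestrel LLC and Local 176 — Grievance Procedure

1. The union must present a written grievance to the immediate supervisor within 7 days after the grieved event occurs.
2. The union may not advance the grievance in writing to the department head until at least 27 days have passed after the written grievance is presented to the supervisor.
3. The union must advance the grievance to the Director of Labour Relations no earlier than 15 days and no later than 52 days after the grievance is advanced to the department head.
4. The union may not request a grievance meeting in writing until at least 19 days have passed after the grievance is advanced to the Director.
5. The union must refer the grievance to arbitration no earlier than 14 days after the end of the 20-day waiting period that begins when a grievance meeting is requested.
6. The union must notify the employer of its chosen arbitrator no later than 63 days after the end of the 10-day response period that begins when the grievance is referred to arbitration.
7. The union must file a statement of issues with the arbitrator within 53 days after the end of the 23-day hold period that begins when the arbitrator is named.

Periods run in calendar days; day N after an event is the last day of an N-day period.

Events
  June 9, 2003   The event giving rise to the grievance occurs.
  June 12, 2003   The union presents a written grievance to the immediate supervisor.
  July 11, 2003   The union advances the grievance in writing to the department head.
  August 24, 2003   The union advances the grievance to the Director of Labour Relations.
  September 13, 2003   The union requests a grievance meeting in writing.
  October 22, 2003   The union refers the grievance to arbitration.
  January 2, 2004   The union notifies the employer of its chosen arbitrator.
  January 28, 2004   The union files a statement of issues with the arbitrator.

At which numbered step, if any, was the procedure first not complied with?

None — every step was satisfied

(1) due by June 9, 2003 + 7 days = June 16, 2003; completed June 12, 2003, before the deadline.
(2) permitted from June 12, 2003 + 27 days = July 9, 2003 onward; July 11, 2003 is on or after that date.
(3) the permitted window runs from July 11, 2003 + 15 = July 26, 2003 to July 11, 2003 + 52 = September 1, 2003; done August 24, 2003, which is between those dates.
(4) permitted from August 24, 2003 + 19 days = September 12, 2003 onward; September 13, 2003 is on or after that date.
(5) permitted from October 3, 2003 + 14 days = October 17, 2003 onward; done October 22, 2003 — permitted.
(6) due by November 1, 2003 + 63 days = January 3, 2004; done January 2, 2004 — timely.
(7) due by January 25, 2004 + 53 days = March 18, 2004; done January 28, 2004 — timely.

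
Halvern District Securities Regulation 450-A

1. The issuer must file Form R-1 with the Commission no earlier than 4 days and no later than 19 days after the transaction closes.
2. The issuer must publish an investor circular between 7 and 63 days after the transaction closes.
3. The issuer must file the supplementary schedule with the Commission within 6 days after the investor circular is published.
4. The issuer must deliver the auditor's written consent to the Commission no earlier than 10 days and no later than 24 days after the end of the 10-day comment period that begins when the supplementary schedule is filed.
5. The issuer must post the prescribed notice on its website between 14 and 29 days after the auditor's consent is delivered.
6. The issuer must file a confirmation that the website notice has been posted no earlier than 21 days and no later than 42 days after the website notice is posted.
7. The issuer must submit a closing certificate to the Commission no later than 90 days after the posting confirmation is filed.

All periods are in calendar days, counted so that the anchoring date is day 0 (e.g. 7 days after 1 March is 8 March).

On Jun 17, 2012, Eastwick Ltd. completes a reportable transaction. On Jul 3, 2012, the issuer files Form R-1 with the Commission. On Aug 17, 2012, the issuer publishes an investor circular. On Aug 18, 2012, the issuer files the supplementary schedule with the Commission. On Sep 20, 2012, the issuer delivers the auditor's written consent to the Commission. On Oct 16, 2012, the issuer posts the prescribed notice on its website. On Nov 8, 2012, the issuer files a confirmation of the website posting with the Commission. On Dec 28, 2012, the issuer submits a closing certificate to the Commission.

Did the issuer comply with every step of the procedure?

Yes

Step 1 — 4 and 19 days from Jun 17, 2012 (when the transaction closes) are Jun 21, 2012 and Jul 6, 2012 respectively; done Jul 3, 2012, which is between those dates.
Step 2 — 7 and 63 days from Jun 17, 2012 (when the transaction closes) are Jun 24, 2012 and Aug 19, 2012 respectively; done Aug 17, 2012 — within the window.
Step 3 — counting 6 days from Aug 17, 2012 (when the investor circular is published) gives a deadline of Aug 23, 2012; completed Aug 18, 2012, before the deadline.
Step 4 — 10 and 24 days from Aug 28, 2012 (end of the 10-day comment period, which began when the supplementary schedule is filed on Aug 18, 2012) are Sep 7, 2012 and Sep 21, 2012 respectively; done Sep 20, 2012 — within the window.
Step 5 — 14 and 29 days from Sep 20, 2012 (when the auditor's consent is delivered) are Oct 4, 2012 and Oct 19, 2012 respectively; done Oct 16, 2012, which is between those dates.
Step 6 — 21 and 42 days from Oct 16, 2012 (when the website notice is posted) are Nov 6, 2012 and Nov 27, 2012 respectively; Nov 8, 2012 falls inside that range.
Step 7 — counting 90 days from Nov 8, 2012 (when the posting confirmation is filed) gives a deadline of Feb 6, 2013; completed Dec 28, 2012, before the deadline.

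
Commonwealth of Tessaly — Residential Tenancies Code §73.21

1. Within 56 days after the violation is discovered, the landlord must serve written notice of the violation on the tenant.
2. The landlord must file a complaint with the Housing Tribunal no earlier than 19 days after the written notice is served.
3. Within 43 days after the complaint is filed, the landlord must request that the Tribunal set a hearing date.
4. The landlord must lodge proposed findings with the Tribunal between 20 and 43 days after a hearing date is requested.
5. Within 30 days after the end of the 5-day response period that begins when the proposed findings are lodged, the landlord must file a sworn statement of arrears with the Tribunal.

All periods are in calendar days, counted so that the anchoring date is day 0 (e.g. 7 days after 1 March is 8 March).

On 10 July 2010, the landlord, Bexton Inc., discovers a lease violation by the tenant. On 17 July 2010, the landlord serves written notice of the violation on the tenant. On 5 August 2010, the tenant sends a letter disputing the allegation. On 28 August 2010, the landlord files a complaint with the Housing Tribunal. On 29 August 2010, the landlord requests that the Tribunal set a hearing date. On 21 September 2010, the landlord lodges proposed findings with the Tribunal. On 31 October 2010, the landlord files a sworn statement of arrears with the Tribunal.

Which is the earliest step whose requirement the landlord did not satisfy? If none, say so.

(1) due by 10 July 2010 + 56 days = 4 September 2010; done 17 July 2010 — timely.
(2) permitted from 17 July 2010 + 19 days = 5 August 2010 onward; done 28 August 2010, after the minimum wait.
(3) due by 28 August 2010 + 43 days = 10 October 2010; 29 August 2010 is within that limit.
(4) the permitted window runs from 29 August 2010 + 20 = 18 September 2010 to 29 August 2010 + 43 = 11 October 2010; done 21 September 2010, which is between those dates.
(5) due by 26 September 2010 + 30 days = 26 October 2010; done 31 October 2010 — 5 days late.

Step 5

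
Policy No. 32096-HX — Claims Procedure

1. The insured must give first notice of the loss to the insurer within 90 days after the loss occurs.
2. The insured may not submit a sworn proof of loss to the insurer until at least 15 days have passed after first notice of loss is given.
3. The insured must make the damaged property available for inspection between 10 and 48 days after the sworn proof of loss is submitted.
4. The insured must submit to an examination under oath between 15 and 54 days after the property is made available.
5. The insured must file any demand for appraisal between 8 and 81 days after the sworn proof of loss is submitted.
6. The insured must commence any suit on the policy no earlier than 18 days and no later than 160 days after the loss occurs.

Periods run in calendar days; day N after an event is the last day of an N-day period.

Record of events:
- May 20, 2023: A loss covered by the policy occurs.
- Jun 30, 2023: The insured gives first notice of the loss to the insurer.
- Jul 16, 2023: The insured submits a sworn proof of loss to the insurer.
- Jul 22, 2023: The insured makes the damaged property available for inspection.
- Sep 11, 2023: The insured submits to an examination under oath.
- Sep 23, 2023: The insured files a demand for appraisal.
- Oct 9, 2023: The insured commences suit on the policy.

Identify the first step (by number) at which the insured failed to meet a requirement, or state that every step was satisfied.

Step 1 — counting 90 days from May 20, 2023 (when the loss occurs) gives a deadline of Aug 18, 2023; Jun 30, 2023 is within that limit.
Step 2 — must wait 15 days from Jun 30, 2023 (when first notice of loss is given), so not before Jul 15, 2023; Jul 16, 2023 is on or after that date.
Step 3 — 10 and 48 days from Jul 16, 2023 (when the sworn proof of loss is submitted) are Jul 26, 2023 and Sep 2, 2023 respectively; Jul 22, 2023 is 4 days too early.

Step 3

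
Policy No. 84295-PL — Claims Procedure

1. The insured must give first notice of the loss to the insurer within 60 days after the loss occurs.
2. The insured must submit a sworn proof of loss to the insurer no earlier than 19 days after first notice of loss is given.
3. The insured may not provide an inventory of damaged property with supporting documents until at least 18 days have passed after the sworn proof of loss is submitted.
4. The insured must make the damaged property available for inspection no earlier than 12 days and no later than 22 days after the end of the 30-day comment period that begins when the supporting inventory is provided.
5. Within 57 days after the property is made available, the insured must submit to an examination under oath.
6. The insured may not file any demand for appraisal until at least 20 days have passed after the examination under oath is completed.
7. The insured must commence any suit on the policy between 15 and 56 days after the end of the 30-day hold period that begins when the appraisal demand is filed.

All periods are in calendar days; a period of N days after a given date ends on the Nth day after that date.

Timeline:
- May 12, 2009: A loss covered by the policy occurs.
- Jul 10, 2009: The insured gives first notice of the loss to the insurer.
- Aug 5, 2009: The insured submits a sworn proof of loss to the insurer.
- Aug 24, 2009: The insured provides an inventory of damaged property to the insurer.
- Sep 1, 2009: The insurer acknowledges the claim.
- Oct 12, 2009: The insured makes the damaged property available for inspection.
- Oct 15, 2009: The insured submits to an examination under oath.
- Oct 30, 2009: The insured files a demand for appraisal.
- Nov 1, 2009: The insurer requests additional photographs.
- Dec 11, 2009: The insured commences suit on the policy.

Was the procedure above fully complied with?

Step 1: 60 days after May 12, 2009 (when the loss occurs) is Jul 11, 2009; done Jul 10, 2009 — timely.
Step 2: the earliest permitted date is 19 days after Jul 10, 2009 (when first notice of loss is given), i.e. Jul 29, 2009; done Aug 5, 2009 — permitted.
Step 3: the earliest permitted date is 18 days after Aug 5, 2009 (when the sworn proof of loss is submitted), i.e. Aug 23, 2009; Aug 24, 2009 is on or after that date.
Step 4: the window is 12–22 days after Sep 23, 2009 (end of the 30-day comment period, which began when the supporting inventory is provided on Aug 24, 2009), so Oct 5, 2009 through Oct 15, 2009; done Oct 12, 2009, which is between those dates.
Step 5: 57 days after Oct 12, 2009 (when the property is made available) is Dec 8, 2009; Oct 15, 2009 is within that limit.
Step 6: the earliest permitted date is 20 days after Oct 15, 2009 (when the examination under oath is completed), i.e. Nov 4, 2009; acted on Oct 30, 2009, 5 days prematurely.

No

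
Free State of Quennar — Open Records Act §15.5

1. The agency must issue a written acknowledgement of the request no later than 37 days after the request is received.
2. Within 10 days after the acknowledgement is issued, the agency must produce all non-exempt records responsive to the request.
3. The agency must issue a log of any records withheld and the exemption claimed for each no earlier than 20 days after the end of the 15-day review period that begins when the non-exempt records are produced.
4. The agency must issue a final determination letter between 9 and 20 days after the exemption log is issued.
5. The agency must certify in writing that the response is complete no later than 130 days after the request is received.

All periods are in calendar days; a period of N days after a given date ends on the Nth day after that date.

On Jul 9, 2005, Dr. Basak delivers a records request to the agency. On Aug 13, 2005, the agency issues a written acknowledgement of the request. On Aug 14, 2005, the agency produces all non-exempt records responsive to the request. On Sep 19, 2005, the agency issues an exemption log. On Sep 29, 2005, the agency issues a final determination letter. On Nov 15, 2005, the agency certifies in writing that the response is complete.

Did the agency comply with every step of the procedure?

Yes

(1) due by Jul 9, 2005 + 37 days = Aug 15, 2005; completed Aug 13, 2005, before the deadline.
(2) due by Aug 13, 2005 + 10 days = Aug 23, 2005; done Aug 14, 2005 — timely.
(3) permitted from Aug 29, 2005 + 20 days = Sep 18, 2005 onward; done Sep 19, 2005, after the minimum wait.
(4) the permitted window runs from Sep 19, 2005 + 9 = Sep 28, 2005 to Sep 19, 2005 + 20 = Oct 9, 2005; Sep 29, 2005 falls inside that range.
(5) due by Jul 9, 2005 + 130 days = Nov 16, 2005; Nov 15, 2005 is within that limit.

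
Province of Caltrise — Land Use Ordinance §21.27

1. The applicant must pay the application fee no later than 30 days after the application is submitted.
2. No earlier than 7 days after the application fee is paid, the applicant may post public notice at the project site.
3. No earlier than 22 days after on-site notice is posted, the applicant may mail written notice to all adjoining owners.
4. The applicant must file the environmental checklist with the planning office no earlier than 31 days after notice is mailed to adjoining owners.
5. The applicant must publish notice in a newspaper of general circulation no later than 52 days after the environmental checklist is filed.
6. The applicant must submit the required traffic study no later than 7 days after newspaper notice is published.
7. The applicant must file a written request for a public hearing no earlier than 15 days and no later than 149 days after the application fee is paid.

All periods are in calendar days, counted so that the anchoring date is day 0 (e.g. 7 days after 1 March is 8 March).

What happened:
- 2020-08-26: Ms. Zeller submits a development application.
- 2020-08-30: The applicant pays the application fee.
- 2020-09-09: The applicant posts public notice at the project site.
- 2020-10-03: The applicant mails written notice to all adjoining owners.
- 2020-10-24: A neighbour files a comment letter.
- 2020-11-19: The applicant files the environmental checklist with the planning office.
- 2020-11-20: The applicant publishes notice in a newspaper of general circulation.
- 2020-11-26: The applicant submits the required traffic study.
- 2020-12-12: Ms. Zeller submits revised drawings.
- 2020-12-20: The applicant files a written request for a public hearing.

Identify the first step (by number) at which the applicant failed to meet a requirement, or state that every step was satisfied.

None — every step was satisfied

Step 1: 30 days after 2020-08-26 (when the application is submitted) is 2020-09-25; completed 2020-08-30, before the deadline.
Step 2: the earliest permitted date is 7 days after 2020-08-30 (when the application fee is paid), i.e. 2020-09-06; done 2020-09-09 — permitted.
Step 3: the earliest permitted date is 22 days after 2020-09-09 (when on-site notice is posted), i.e. 2020-10-01; done 2020-10-03, after the minimum wait.
Step 4: the earliest permitted date is 31 days after 2020-10-03 (when notice is mailed to adjoining owners), i.e. 2020-11-03; done 2020-11-19 — permitted.
Step 5: 52 days after 2020-11-19 (when the environmental checklist is filed) is 2021-01-10; 2020-11-20 is within that limit.
Step 6: 7 days after 2020-11-20 (when newspaper notice is published) is 2020-11-27; completed 2020-11-26, before the deadline.
Step 7: the window is 15–149 days after 2020-08-30 (when the application fee is paid), so 2020-09-14 through 2021-01-26; done 2020-12-20 — within the window.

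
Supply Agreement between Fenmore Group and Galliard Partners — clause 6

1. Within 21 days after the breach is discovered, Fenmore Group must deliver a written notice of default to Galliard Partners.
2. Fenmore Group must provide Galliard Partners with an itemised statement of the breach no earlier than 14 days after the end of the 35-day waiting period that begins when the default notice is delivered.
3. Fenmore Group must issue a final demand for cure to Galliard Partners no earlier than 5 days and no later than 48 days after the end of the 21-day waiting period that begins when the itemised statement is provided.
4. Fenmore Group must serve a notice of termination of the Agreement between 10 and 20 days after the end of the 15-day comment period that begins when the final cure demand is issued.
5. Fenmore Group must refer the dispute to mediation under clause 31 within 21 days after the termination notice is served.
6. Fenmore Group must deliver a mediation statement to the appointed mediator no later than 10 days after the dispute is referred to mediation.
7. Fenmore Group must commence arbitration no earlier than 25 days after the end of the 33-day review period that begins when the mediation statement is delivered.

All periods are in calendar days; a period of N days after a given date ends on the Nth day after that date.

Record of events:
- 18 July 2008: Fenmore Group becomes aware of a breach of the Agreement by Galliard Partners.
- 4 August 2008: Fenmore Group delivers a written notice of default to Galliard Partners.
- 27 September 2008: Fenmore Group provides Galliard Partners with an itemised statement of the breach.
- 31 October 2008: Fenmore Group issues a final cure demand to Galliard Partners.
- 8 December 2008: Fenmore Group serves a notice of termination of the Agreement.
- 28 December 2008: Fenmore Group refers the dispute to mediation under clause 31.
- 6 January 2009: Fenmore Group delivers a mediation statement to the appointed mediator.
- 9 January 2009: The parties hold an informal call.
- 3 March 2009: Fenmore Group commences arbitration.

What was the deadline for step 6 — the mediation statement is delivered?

Step 6 runs from 28 December 2008, when the dispute is referred to mediation. 10 days after 28 December 2008 is 7 January 2009.

7 January 2009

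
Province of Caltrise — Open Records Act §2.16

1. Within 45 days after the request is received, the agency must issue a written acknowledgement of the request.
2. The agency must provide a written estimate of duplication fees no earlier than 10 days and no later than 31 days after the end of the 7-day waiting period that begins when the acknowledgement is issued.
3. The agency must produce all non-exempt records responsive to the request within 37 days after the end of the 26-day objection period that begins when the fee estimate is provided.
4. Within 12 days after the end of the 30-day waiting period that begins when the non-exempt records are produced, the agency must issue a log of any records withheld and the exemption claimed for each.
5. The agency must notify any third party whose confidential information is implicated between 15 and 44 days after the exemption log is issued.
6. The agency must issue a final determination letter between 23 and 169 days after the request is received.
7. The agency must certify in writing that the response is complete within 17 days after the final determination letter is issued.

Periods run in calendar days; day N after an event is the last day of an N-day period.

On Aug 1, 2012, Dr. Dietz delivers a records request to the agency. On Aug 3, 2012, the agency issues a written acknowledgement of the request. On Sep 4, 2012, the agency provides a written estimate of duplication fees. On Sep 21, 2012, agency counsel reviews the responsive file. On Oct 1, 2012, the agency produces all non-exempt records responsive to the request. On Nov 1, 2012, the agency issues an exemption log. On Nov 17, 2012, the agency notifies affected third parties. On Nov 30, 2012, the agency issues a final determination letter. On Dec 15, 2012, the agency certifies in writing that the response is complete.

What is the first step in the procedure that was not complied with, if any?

None — every step was satisfied

Step 1: 45 days after Aug 1, 2012 (when the request is received) is Sep 15, 2012; completed Aug 3, 2012, before the deadline.
Step 2: the window is 10–31 days after Aug 10, 2012 (end of the 7-day waiting period, which began when the acknowledgement is issued on Aug 3, 2012), so Aug 20, 2012 through Sep 10, 2012; done Sep 4, 2012 — within the window.
Step 3: 37 days after Sep 30, 2012 (end of the 26-day objection period, which began when the fee estimate is provided on Sep 4, 2012) is Nov 6, 2012; Oct 1, 2012 is within that limit.
Step 4: 12 days after Oct 31, 2012 (end of the 30-day waiting period, which began when the non-exempt records are produced on Oct 1, 2012) is Nov 12, 2012; Nov 1, 2012 is within that limit.
Step 5: the window is 15–44 days after Nov 1, 2012 (when the exemption log is issued), so Nov 16, 2012 through Dec 15, 2012; Nov 17, 2012 falls inside that range.
Step 6: the window is 23–169 days after Aug 1, 2012 (when the request is received), so Aug 24, 2012 through Jan 17, 2013; done Nov 30, 2012, which is between those dates.
Step 7: 17 days after Nov 30, 2012 (when the final determination letter is issued) is Dec 17, 2012; completed Dec 15, 2012, before the deadline.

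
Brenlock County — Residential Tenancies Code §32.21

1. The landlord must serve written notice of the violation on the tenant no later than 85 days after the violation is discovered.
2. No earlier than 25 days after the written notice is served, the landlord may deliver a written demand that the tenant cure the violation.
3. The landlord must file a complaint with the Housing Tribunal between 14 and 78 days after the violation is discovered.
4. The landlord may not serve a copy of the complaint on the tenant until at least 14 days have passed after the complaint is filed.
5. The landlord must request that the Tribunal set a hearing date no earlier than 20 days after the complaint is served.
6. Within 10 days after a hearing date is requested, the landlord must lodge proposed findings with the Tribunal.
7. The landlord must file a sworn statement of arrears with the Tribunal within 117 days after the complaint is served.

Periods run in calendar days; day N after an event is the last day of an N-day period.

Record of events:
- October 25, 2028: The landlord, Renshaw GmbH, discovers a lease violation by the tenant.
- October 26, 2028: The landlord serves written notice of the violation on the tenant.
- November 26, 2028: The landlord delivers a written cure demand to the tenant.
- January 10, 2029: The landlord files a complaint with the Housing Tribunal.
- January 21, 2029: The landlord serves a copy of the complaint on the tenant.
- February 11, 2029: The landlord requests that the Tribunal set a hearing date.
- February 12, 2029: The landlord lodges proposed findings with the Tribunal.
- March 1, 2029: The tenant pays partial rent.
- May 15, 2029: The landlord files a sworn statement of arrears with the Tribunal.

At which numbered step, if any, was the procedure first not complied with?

(1) due by October 25, 2028 + 85 days = January 18, 2029; done October 26, 2028 — timely.
(2) permitted from October 26, 2028 + 25 days = November 20, 2028 onward; done November 26, 2028 — permitted.
(3) the permitted window runs from October 25, 2028 + 14 = November 8, 2028 to October 25, 2028 + 78 = January 11, 2029; done January 10, 2029, which is between those dates.
(4) permitted from January 10, 2029 + 14 days = January 24, 2029 onward; acted on January 21, 2029, 3 days prematurely.
The analysis stops there.

Step 4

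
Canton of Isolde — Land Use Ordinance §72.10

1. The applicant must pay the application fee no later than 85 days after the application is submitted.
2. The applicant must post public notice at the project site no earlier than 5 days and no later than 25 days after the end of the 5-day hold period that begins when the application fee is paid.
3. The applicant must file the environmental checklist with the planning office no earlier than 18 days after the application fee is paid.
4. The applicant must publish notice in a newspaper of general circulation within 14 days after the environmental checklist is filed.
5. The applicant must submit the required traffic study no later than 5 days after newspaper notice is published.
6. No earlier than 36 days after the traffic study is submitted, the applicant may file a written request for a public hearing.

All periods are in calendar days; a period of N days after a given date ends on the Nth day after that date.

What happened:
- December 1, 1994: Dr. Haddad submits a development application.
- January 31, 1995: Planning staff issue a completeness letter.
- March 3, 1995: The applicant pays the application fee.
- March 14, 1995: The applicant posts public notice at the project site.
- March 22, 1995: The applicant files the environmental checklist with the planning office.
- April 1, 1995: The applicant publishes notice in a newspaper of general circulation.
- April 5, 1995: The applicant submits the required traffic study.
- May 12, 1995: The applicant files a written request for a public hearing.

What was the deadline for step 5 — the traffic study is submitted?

April 6, 1995

Step 5 runs from April 1, 1995, when newspaper notice is published. 5 days after April 1, 1995 is April 6, 1995.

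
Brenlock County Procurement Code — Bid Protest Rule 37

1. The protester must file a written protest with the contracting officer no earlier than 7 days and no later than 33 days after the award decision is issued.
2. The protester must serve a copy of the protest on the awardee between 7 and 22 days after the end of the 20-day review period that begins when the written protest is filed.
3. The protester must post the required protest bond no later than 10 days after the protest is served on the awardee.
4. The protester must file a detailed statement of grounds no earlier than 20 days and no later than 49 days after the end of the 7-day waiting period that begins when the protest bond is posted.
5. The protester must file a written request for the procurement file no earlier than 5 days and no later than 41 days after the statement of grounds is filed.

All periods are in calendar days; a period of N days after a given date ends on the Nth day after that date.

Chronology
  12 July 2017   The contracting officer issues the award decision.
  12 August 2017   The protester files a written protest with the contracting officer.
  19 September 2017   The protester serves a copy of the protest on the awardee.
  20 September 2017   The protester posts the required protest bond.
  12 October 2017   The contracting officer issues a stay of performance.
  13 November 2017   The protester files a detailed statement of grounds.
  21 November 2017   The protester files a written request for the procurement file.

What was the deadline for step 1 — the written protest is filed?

Step 1 runs from 12 July 2017, when the award decision is issued. The window is 7–33 days after 12 July 2017; it closes on 14 August 2017.

14 August 2017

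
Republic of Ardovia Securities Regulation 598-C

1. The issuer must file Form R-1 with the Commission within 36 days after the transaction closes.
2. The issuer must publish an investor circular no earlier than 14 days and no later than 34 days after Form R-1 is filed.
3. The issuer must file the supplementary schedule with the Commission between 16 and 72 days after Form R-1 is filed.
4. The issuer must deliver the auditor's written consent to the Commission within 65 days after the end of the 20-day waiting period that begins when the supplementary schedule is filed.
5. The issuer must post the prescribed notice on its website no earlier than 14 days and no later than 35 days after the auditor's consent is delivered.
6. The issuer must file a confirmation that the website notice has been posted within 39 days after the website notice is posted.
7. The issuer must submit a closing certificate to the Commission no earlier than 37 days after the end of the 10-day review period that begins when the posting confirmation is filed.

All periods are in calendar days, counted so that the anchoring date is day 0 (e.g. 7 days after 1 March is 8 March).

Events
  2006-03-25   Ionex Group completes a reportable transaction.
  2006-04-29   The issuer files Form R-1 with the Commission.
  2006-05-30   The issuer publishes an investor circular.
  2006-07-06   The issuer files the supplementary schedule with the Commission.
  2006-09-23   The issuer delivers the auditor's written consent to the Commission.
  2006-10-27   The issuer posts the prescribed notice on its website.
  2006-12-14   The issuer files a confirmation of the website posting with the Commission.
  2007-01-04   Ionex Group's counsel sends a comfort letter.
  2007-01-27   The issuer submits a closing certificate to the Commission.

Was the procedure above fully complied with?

No

(1) due by 2006-03-25 + 36 days = 2006-04-30; done 2006-04-29 — timely.
(2) the permitted window runs from 2006-04-29 + 14 = 2006-05-13 to 2006-04-29 + 34 = 2006-06-02; 2006-05-30 falls inside that range.
(3) the permitted window runs from 2006-04-29 + 16 = 2006-05-15 to 2006-04-29 + 72 = 2006-07-10; done 2006-07-06 — within the window.
(4) due by 2006-07-26 + 65 days = 2006-09-29; completed 2006-09-23, before the deadline.
(5) the permitted window runs from 2006-09-23 + 14 = 2006-10-07 to 2006-09-23 + 35 = 2006-10-28; done 2006-10-27 — within the window.
(6) due by 2006-10-27 + 39 days = 2006-12-05; 2006-12-14 misses that deadline by 9 days.
That is the first point of non-compliance.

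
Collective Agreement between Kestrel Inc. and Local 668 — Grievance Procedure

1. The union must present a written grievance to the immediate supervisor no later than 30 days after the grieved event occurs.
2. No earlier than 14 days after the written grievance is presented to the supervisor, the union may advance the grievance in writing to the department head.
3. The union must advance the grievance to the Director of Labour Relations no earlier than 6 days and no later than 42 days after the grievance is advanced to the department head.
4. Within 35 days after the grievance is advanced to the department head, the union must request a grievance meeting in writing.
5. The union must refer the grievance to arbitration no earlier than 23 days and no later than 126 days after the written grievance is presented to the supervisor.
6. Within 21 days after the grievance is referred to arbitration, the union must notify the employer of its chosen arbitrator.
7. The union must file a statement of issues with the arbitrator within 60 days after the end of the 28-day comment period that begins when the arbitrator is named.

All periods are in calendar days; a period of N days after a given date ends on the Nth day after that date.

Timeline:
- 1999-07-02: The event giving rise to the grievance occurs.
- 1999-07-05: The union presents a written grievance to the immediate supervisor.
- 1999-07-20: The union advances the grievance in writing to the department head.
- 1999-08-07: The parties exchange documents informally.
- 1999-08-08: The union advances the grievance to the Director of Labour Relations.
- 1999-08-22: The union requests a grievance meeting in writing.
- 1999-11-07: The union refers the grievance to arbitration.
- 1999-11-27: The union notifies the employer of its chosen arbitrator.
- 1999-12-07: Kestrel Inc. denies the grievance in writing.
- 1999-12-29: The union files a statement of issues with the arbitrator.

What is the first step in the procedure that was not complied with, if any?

Step 1 — counting 30 days from 1999-07-02 (when the grieved event occurs) gives a deadline of 1999-08-01; done 1999-07-05 — timely.
Step 2 — must wait 14 days from 1999-07-05 (when the written grievance is presented to the supervisor), so not before 1999-07-19; done 1999-07-20 — permitted.
Step 3 — 6 and 42 days from 1999-07-20 (when the grievance is advanced to the department head) are 1999-07-26 and 1999-08-31 respectively; done 1999-08-08, which is between those dates.
Step 4 — counting 35 days from 1999-07-20 (when the grievance is advanced to the department head) gives a deadline of 1999-08-24; done 1999-08-22 — timely.
Step 5 — 23 and 126 days from 1999-07-05 (when the written grievance is presented to the supervisor) are 1999-07-28 and 1999-11-08 respectively; done 1999-11-07, which is between those dates.
Step 6 — counting 21 days from 1999-11-07 (when the grievance is referred to arbitration) gives a deadline of 1999-11-28; completed 1999-11-27, before the deadline.
Step 7 — counting 60 days from 1999-12-25 (end of the 28-day comment period, which began when the arbitrator is named on 1999-11-27) gives a deadline of 2000-02-23; done 1999-12-29 — timely.

None — every step was satisfied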